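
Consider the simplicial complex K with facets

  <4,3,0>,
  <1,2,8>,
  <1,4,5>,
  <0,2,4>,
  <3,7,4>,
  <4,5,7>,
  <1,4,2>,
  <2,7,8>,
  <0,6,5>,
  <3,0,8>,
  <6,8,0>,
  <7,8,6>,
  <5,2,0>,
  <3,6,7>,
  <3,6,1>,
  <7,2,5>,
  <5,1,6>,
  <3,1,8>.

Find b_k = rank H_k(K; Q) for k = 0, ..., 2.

K has 9 vertices, 27 edges, 18 triangles.
rank ∂_0 = 0, rank ∂_1 = 8 ⇒ b_0 = 9 − 0 − 8 = 1; all invariant factors of ∂_1 are 1 so no torsion. So H_0 ≅ Z.
rank ∂_1 = 8, rank ∂_2 = 18 ⇒ b_1 = 27 − 8 − 18 = 1; ∂_2 has invariant factor(s) [2] giving torsion. So H_1 ≅ Z ⊕ Z/2Z.
rank ∂_2 = 18, rank ∂_3 = 0 ⇒ b_2 = 18 − 18 − 0 = 0. So H_2 ≅ 0.

b_0 = 1, b_1 = 1, b_2 = 0.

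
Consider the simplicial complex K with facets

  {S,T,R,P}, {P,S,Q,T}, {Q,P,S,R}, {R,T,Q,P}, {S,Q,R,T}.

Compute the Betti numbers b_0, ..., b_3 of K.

b_0 = 1, b_1 = 0, b_2 = 0, b_3 = 1.

We work with the vertex ordering P < Q < R < S < T. The simplices of K, each written with vertices in increasing order, are:

  0-simplices (5): P, Q, R, S, T
  1-simplices (10): PQ, PR, PS, PT, QR, QS, QT, RS, RT, ST
  2-simplices (10): PQR, PQS, PQT, PRS, PRT, PST, QRS, QRT, QST, RST
  3-simplices (5): PQRS, PQRT, PQST, PRST, QRST

giving chain groups C_0 ≅ Z^5, C_1 ≅ Z^10, C_2 ≅ Z^10, C_3 ≅ Z^5.

∂_1: C_1 → C_0 sends each edge [p,q] (with p < q) to q − p. For instance
  ∂RT = T − R.
The 5×10 boundary matrix has rank 4 and Smith normal form diag(1,1,1,1).

The boundary map ∂_2: C_2 → C_1 sends each 2-simplex [p,q,r] to [q,r] − [p,r] + [p,q]. For instance
  ∂QRT = RT − QT + QR,
  ∂PQT = QT − PT + PQ.
The resulting 10×10 matrix has rank 6, and its Smith normal form has invariant factors (1,1,1,1,1,1).

The boundary map ∂_3: C_3 → C_2 sends each 3-simplex σ to the alternating sum Σ_i (−1)^i (σ with its i-th vertex removed). For instance
  ∂QRST = RST − QST + QRT − QRS,
  ∂PQRT = QRT − PRT + PQT − PQR.
The resulting 10×5 matrix has rank 4, and its Smith normal form has invariant factors (1,1,1,1).

Reading off H_k = ker ∂_k / im ∂_{k+1}:

  H_0: rank C_0 − rank ∂_1 = 5 − 4 = 1, and the invariant factors of ∂_1 are all 1, so H_0 ≅ Z.
  H_1: rank ker ∂_1 − rank ∂_2 = (10 − 4) − 6 = 0, and the invariant factors of ∂_2 are all 1, so H_1 ≅ 0.
  H_2: rank ker ∂_2 − rank ∂_3 = (10 − 6) − 4 = 0, and the invariant factors of ∂_3 are all 1, so H_2 ≅ 0.
  H_3: rank ker ∂_3 − rank ∂_4 = (5 − 4) − 0 = 1, and there is no ∂_4, so H_3 ≅ Z.

Hence the Betti numbers are b_0 = 1, b_1 = 0, b_2 = 0, b_3 = 1.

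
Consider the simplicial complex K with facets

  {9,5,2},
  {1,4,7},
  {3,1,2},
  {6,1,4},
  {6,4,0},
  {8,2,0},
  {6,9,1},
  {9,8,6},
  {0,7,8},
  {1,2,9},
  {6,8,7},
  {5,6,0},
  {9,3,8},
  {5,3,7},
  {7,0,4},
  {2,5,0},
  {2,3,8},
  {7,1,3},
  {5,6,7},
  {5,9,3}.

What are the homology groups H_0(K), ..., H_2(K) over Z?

K has 10 vertices, 30 edges, 20 triangles.
rank ∂_0 = 0, rank ∂_1 = 9 ⇒ b_0 = 10 − 0 − 9 = 1; all invariant factors of ∂_1 are 1 so no torsion. So H_0 ≅ Z.
rank ∂_1 = 9, rank ∂_2 = 20 ⇒ b_1 = 30 − 9 − 20 = 1; ∂_2 has invariant factor(s) [2] giving torsion. So H_1 ≅ Z ⊕ Z/2.
rank ∂_2 = 20, rank ∂_3 = 0 ⇒ b_2 = 20 − 20 − 0 = 0. So H_2 ≅ 0.

H_0 ≅ Z,  H_1 ≅ Z ⊕ Z/2,  H_2 = 0.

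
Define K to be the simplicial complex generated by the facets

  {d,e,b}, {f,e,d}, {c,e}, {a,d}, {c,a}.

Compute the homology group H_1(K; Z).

We work with the vertex ordering a < b < c < d < e < f. The simplices of K, each written with vertices in increasing order, are:

  0-simplices (6): a, b, c, d, e, f
  1-simplices (8): ac, ad, bd, be, ce, de, df, ef
  2-simplices (2): bde, def

so the chain groups are C_0 ≅ Z^6, C_1 ≅ Z^8, C_2 ≅ Z^2.

The boundary map ∂_1: C_1 → C_0 sends each edge [p,q] (with p < q) to q − p.
This gives a 6×8 integer matrix of rank 5; reducing to Smith normal form yields diagonal entries (1,1,1,1,1).

Boundary ∂_2: C_2 → C_1 sends each 2-simplex [p,q,r] to [q,r] − [p,r] + [p,q]. For instance
  ∂bde = de − be + bd,
  ∂def = ef − df + de.
The resulting 8×2 matrix has rank 2, and its Smith normal form has invariant factors (1,1).

Now H_k = ker ∂_k / im ∂_{k+1}, so:

  H_1: rank ker ∂_1 − rank ∂_2 = (8 − 5) − 2 = 1, and the invariant factors of ∂_2 are all 1, so H_1 = Z.

H_1 = Z.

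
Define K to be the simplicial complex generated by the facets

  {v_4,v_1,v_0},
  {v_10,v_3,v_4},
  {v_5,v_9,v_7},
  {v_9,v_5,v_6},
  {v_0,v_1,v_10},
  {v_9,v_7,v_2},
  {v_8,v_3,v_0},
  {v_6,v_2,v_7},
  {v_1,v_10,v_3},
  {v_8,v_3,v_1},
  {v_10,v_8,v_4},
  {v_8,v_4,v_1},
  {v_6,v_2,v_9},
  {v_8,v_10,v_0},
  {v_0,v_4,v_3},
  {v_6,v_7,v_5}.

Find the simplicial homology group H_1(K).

H_1 = Z/2Z.

We work with the vertex ordering v_0 < v_1 < v_2 < v_3 < v_4 < v_5 < v_6 < v_7 < v_8 < v_9 < v_10. The simplices of K, each written with vertices in increasing order, are:

  0-simplices (11): [v_0], [v_1], [v_2], [v_3], [v_4], [v_5], [v_6], [v_7], [v_8], [v_9], [v_10]
  1-simplices (24): (24 of them)
  2-simplices (16): (16 of them)

Hence C_0 ≅ Z^11, C_1 ≅ Z^24, C_2 ≅ Z^16.

Boundary ∂_1: C_1 → C_0 maps an edge to its endpoints' difference, ∂[p,q] = q − p. For instance
  ∂[v_0,v_10] = [v_10] − [v_0].
The 11×24 boundary matrix has rank 9 and Smith normal form diag(1,1,1,1,1,1,1,1,1).

The boundary map ∂_2: C_2 → C_1 sends each 2-simplex [p,q,r] to [q,r] − [p,r] + [p,q]. For instance
  ∂[v_5,v_7,v_9] = [v_7,v_9] − [v_5,v_9] + [v_5,v_7],
  ∂[v_1,v_3,v_10] = [v_3,v_10] − [v_1,v_10] + [v_1,v_3].
As a 24×16 matrix over Z this has rank 15, with invariant factors (1,1,1,1,1,1,1,1,1,1,1,1,1,1,2).

From H_k ≅ ker(∂_k) / im(∂_{k+1}) we obtain:

  H_1: rank ker ∂_1 − rank ∂_2 = (24 − 9) − 15 = 0, and ∂_2 has invariant factor 2 > 1, so H_1 = Z/2Z.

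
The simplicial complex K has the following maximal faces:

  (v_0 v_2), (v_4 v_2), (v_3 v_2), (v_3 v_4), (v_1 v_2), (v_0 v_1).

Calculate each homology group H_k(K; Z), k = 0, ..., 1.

Take the total order v_0 < v_1 < v_2 < v_3 < v_4 on the vertex set. Then K (dimension 1) consists of the simplices:

  0-simplices (5): [v_0], [v_1], [v_2], [v_3], [v_4]
  1-simplices (6): [v_0,v_1], [v_0,v_2], [v_1,v_2], [v_2,v_3], [v_2,v_4], [v_3,v_4]

giving chain groups C_0 ≅ Z^5, C_1 ≅ Z^6.

The boundary map ∂_1: C_1 → C_0 sends each edge [p,q] (with p < q) to q − p. For instance
  ∂[v_2,v_4] = [v_4] − [v_2].
The 5×6 boundary matrix has rank 4 and Smith normal form diag(1,1,1,1).

Reading off H_k = ker ∂_k / im ∂_{k+1}:

  H_0: rank C_0 − rank ∂_1 = 5 − 4 = 1, and the invariant factors of ∂_1 are all 1, so H_0 = Z.
  H_1: rank ker ∂_1 − rank ∂_2 = (6 − 4) − 0 = 2, and there is no ∂_2, so H_1 = Z^2.

H_0 = Z,  H_1 = Z^2.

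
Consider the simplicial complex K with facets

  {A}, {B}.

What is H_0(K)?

We work with the vertex ordering A < B. The simplices of K, each written with vertices in increasing order, are:

  0-simplices (2): A, B

so the chain groups are C_0 ≅ Z^2.

From H_k ≅ ker(∂_k) / im(∂_{k+1}) we obtain:

  H_0: rank C_0 − rank ∂_1 = 2 − 0 = 2, and there is no ∂_1, so H_0 ≅ Z^2.

H_0 = Z^2.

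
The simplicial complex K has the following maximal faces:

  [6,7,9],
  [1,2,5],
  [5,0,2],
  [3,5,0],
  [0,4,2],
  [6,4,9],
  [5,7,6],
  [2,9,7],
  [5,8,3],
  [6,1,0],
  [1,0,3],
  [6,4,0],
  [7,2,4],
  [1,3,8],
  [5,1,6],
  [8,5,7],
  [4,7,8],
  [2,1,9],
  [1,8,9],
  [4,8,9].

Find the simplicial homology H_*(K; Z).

Order the vertices as 0 < 1 < 2 < 3 < 4 < 5 < 6 < 7 < 8 < 9. Listing each simplex with vertices in this order, K has dimension 2 with simplices:

  0-simplices (10): [0], [1], [2], [3], [4], [5], [6], [7], [8], [9]
  1-simplices (30): (30 of them)
  2-simplices (20): (20 of them)

Hence C_0 ≅ Z^10, C_1 ≅ Z^30, C_2 ≅ Z^20.

∂_1: C_1 → C_0 maps an edge to its endpoints' difference, ∂[p,q] = q − p. For instance
  ∂[5,7] = [7] − [5].
The 10×30 boundary matrix has rank 9 and Smith normal form diag(1,1,1,1,1,1,1,1,1).

∂_2: C_2 → C_1 maps a triangle to the signed sum of its edges. For instance
  ∂[2,7,9] = [7,9] − [2,9] + [2,7],
  ∂[1,2,9] = [2,9] − [1,9] + [1,2].
As a 30×20 matrix over Z this has rank 20, with invariant factors (1,1,1,1,1,1,1,1,1,1,1,1,1,1,1,1,1,1,1,2).

Now H_k = ker ∂_k / im ∂_{k+1}, so:

  H_0: rank C_0 − rank ∂_1 = 10 − 9 = 1, and the invariant factors of ∂_1 are all 1, so H_0 = Z.
  H_1: rank ker ∂_1 − rank ∂_2 = (30 − 9) − 20 = 1, and ∂_2 has invariant factor 2 > 1, so H_1 = Z ⊕ Z/2.
  H_2: rank ker ∂_2 − rank ∂_3 = (20 − 20) − 0 = 0, and there is no ∂_3, so H_2 = 0.

As a check, the Euler characteristic is 10 − 30 + 20 = 0, which agrees with 1 − 1 + 0 = 0.

H_0 = Z,  H_1 = Z ⊕ Z/2,  H_2 = 0.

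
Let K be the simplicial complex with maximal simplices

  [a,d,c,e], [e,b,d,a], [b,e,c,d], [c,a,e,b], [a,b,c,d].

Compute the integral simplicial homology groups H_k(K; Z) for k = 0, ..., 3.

H_0 ≅ Z,  H_1 = 0,  H_2 = 0,  H_3 ≅ Z.

K has 5 vertices, 10 edges, 10 triangles, 5 3-simplices.
rank ∂_0 = 0, rank ∂_1 = 4 ⇒ b_0 = 5 − 0 − 4 = 1; all invariant factors of ∂_1 are 1 so no torsion. So H_0 ≅ Z.
rank ∂_1 = 4, rank ∂_2 = 6 ⇒ b_1 = 10 − 4 − 6 = 0; all invariant factors of ∂_2 are 1 so no torsion. So H_1 ≅ 0.
rank ∂_2 = 6, rank ∂_3 = 4 ⇒ b_2 = 10 − 6 − 4 = 0; all invariant factors of ∂_3 are 1 so no torsion. So H_2 ≅ 0.
rank ∂_3 = 4, rank ∂_4 = 0 ⇒ b_3 = 5 − 4 − 0 = 1. So H_3 ≅ Z.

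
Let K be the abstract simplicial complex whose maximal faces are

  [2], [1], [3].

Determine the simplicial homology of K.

Order the vertices as 1 < 2 < 3. Listing each simplex with vertices in this order, K has dimension 0 with simplices:

  0-simplices (3): [1], [2], [3]

so the chain groups are C_0 ≅ Z^3.

From H_k ≅ ker(∂_k) / im(∂_{k+1}) we obtain:

  H_0: rank C_0 − rank ∂_1 = 3 − 0 = 3, and there is no ∂_1, so H_0 ≅ Z^3.

H_0 = Z^3.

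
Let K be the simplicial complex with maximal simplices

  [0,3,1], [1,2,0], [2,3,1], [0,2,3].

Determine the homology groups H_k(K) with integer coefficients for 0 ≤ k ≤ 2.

H_0 = Z,  H_1 = 0,  H_2 = Z.

Take the total order 0 < 1 < 2 < 3 on the vertex set. Then K (dimension 2) consists of the simplices:

  0-simplices (4): [0], [1], [2], [3]
  1-simplices (6): [0,1], [0,2], [0,3], [1,2], [1,3], [2,3]
  2-simplices (4): [0,1,2], [0,1,3], [0,2,3], [1,2,3]

Hence C_0 ≅ Z^4, C_1 ≅ Z^6, C_2 ≅ Z^4.

Boundary ∂_1: C_1 → C_0 is given by ∂[p,q] = [q] − [p]. For instance
  ∂[0,2] = [2] − [0].
This gives a 4×6 integer matrix of rank 3; reducing to Smith normal form yields diagonal entries (1,1,1).

Boundary ∂_2: C_2 → C_1 acts by ∂[p,q,r] = [q,r] − [p,r] + [p,q]. For instance
  ∂[0,1,2] = [1,2] − [0,2] + [0,1],
  ∂[0,2,3] = [2,3] − [0,3] + [0,2].
The 6×4 boundary matrix has rank 3 and Smith normal form diag(1,1,1).

From H_k ≅ ker(∂_k) / im(∂_{k+1}) we obtain:

  H_0: rank C_0 − rank ∂_1 = 4 − 3 = 1, and the invariant factors of ∂_1 are all 1, so H_0 ≅ Z.
  H_1: rank ker ∂_1 − rank ∂_2 = (6 − 3) − 3 = 0, and the invariant factors of ∂_2 are all 1, so H_1 ≅ 0.
  H_2: rank ker ∂_2 − rank ∂_3 = (4 − 3) − 0 = 1, and there is no ∂_3, so H_2 ≅ Z.

As a check, the Euler characteristic is 4 − 6 + 4 = 2, which agrees with 1 − 0 + 1 = 2.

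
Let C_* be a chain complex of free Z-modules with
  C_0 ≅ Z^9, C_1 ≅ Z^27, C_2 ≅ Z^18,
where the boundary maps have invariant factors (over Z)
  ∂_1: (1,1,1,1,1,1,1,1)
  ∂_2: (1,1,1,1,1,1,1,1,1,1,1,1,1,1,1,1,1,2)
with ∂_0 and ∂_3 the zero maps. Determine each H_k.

H_0: b_0 = 9 − 0 − 8 = 1; torsion from ∂_1 factors > 1: none. So H_0 = Z.
H_1: b_1 = 27 − 8 − 18 = 1; torsion from ∂_2 factors > 1: [2]. So H_1 = Z ⊕ Z/2.
H_2: b_2 = 18 − 18 − 0 = 0; torsion from ∂_3 factors > 1: none. So H_2 = 0.

H_0 = Z,  H_1 = Z ⊕ Z/2,  H_2 = 0.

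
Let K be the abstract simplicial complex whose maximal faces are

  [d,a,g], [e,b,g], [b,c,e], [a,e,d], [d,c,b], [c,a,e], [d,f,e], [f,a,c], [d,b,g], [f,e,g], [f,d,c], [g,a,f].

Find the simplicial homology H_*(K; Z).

H_0 = Z,  H_1 = Z/2Z,  H_2 = 0.

Take the total order a < b < c < d < e < f < g on the vertex set. Then K (dimension 2) consists of the simplices:

  0-simplices (7): a, b, c, d, e, f, g
  1-simplices (18): ac, ad, ae, af, ag, bc, bd, be, bg, cd, ce, cf, de, df, dg, ef, eg, fg
  2-simplices (12): ace, acf, ade, adg, afg, bcd, bce, bdg, beg, cdf, def, efg

giving chain groups C_0 ≅ Z^7, C_1 ≅ Z^18, C_2 ≅ Z^12.

Boundary ∂_1: C_1 → C_0 is given by ∂[p,q] = [q] − [p]. For instance
  ∂af = f − a.
This gives a 7×18 integer matrix of rank 6; reducing to Smith normal form yields diagonal entries (1,1,1,1,1,1).

The boundary map ∂_2: C_2 → C_1 acts by ∂[p,q,r] = [q,r] − [p,r] + [p,q]. For instance
  ∂adg = dg − ag + ad,
  ∂efg = fg − eg + ef.
The 18×12 boundary matrix has rank 12 and Smith normal form diag(1,1,1,1,1,1,1,1,1,1,1,2).

From H_k ≅ ker(∂_k) / im(∂_{k+1}) we obtain:

  H_0: rank C_0 − rank ∂_1 = 7 − 6 = 1, and the invariant factors of ∂_1 are all 1, so H_0 = Z.
  H_1: rank ker ∂_1 − rank ∂_2 = (18 − 6) − 12 = 0, and ∂_2 has invariant factor 2 > 1, so H_1 = Z/2Z.
  H_2: rank ker ∂_2 − rank ∂_3 = (12 − 12) − 0 = 0, and there is no ∂_3, so H_2 = 0.

As a check, the Euler characteristic is 7 − 18 + 12 = 1, which agrees with 1 − 0 + 0 = 1.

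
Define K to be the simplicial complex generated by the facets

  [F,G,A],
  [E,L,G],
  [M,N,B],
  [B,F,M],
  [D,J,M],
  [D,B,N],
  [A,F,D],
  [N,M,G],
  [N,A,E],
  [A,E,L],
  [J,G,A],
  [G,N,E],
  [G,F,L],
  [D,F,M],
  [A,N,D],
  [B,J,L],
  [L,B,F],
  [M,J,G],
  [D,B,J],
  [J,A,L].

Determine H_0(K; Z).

Order the vertices as A < B < D < E < F < G < J < L < M < N. Listing each simplex with vertices in this order, K has dimension 2 with simplices:

  0-simplices (10): A, B, D, E, F, G, J, L, M, N
  1-simplices (30): AD, AE, AF, AG, AJ, AL, AN, BD, BF, BJ, BL, BM, BN, DF, DJ, DM, DN, EG, EL, EN, FG, FL, FM, GJ, GL, GM, GN, JL, JM, MN
  2-simplices (20): ADF, ADN, AEL, AEN, AFG, AGJ, AJL, BDJ, BDN, BFL, BFM, BJL, BMN, DFM, DJM, EGL, EGN, FGL, GJM, GMN

so the chain groups are C_0 ≅ Z^10, C_1 ≅ Z^30, C_2 ≅ Z^20.

∂_1: C_1 → C_0 maps an edge to its endpoints' difference, ∂[p,q] = q − p. For instance
  ∂FG = G − F.
As a 10×30 matrix over Z this has rank 9, with invariant factors (1,1,1,1,1,1,1,1,1).

Boundary ∂_2: C_2 → C_1 acts by ∂[p,q,r] = [q,r] − [p,r] + [p,q]. For instance
  ∂BDJ = DJ − BJ + BD,
  ∂BJL = JL − BL + BJ.
As a 30×20 matrix over Z this has rank 20, with invariant factors (1,1,1,1,1,1,1,1,1,1,1,1,1,1,1,1,1,1,1,2).

Computing H_k = (kernel of ∂_k) / (image of ∂_{k+1}):

  H_0: rank C_0 − rank ∂_1 = 10 − 9 = 1, and the invariant factors of ∂_1 are all 1, so H_0 ≅ Z.

H_0 ≅ Z.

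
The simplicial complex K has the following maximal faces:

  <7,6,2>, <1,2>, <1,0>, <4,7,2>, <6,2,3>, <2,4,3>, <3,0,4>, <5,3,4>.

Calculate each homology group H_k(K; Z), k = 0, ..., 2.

H_0 = Z,  H_1 = Z,  H_2 = 0.

We work with the vertex ordering 0 < 1 < 2 < 3 < 4 < 5 < 6 < 7. The simplices of K, each written with vertices in increasing order, are:

  0-simplices (8): [0], [1], [2], [3], [4], [5], [6], [7]
  1-simplices (14): [0,1], [0,3], [0,4], [1,2], [2,3], [2,4], [2,6], [2,7], [3,4], [3,5], [3,6], [4,5], [4,7], [6,7]
  2-simplices (6): [0,3,4], [2,3,4], [2,3,6], [2,4,7], [2,6,7], [3,4,5]

so the chain groups are C_0 ≅ Z^8, C_1 ≅ Z^14, C_2 ≅ Z^6.

∂_1: C_1 → C_0 sends each edge [p,q] (with p < q) to q − p.
This gives a 8×14 integer matrix of rank 7; reducing to Smith normal form yields diagonal entries (1,1,1,1,1,1,1).

∂_2: C_2 → C_1 sends each 2-simplex [p,q,r] to [q,r] − [p,r] + [p,q]. For instance
  ∂[2,6,7] = [6,7] − [2,7] + [2,6],
  ∂[2,3,6] = [3,6] − [2,6] + [2,3].
This gives a 14×6 integer matrix of rank 6; reducing to Smith normal form yields diagonal entries (1,1,1,1,1,1).

Computing H_k = (kernel of ∂_k) / (image of ∂_{k+1}):

  H_0: rank C_0 − rank ∂_1 = 8 − 7 = 1, and the invariant factors of ∂_1 are all 1, so H_0 ≅ Z.
  H_1: rank ker ∂_1 − rank ∂_2 = (14 − 7) − 6 = 1, and the invariant factors of ∂_2 are all 1, so H_1 ≅ Z.
  H_2: rank ker ∂_2 − rank ∂_3 = (6 − 6) − 0 = 0, and there is no ∂_3, so H_2 ≅ 0.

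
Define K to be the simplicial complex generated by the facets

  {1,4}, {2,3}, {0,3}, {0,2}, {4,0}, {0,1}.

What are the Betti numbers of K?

Fix the vertex order 0 < 1 < 2 < 3 < 4 and write every simplex with vertices in increasing order. Then dim K = 1 and the simplices of K are:

  0-simplices (5): [0], [1], [2], [3], [4]
  1-simplices (6): [0,1], [0,2], [0,3], [0,4], [1,4], [2,3]

giving chain groups C_0 ≅ Z^5, C_1 ≅ Z^6.

Boundary ∂_1: C_1 → C_0 is given by ∂[p,q] = [q] − [p]. For instance
  ∂[0,3] = [3] − [0].
The resulting 5×6 matrix has rank 4, and its Smith normal form has invariant factors (1,1,1,1).

Computing H_k = (kernel of ∂_k) / (image of ∂_{k+1}):

  H_0: rank C_0 − rank ∂_1 = 5 − 4 = 1, and the invariant factors of ∂_1 are all 1, so H_0 ≅ Z.
  H_1: rank ker ∂_1 − rank ∂_2 = (6 − 4) − 0 = 2, and there is no ∂_2, so H_1 ≅ Z^2.

Hence the Betti numbers are b_0 = 1, b_1 = 2.

b_0 = 1, b_1 = 2.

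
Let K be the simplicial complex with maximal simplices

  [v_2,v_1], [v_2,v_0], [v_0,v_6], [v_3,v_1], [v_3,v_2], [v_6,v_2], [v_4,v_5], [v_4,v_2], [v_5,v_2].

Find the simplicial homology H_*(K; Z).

We work with the vertex ordering v_0 < v_1 < v_2 < v_3 < v_4 < v_5 < v_6. The simplices of K, each written with vertices in increasing order, are:

  0-simplices (7): [v_0], [v_1], [v_2], [v_3], [v_4], [v_5], [v_6]
  1-simplices (9): [v_0,v_2], [v_0,v_6], [v_1,v_2], [v_1,v_3], [v_2,v_3], [v_2,v_4], [v_2,v_5], [v_2,v_6], [v_4,v_5]

giving chain groups C_0 ≅ Z^7, C_1 ≅ Z^9.

The boundary map ∂_1: C_1 → C_0 is given by ∂[p,q] = [q] − [p].
The resulting 7×9 matrix has rank 6, and its Smith normal form has invariant factors (1,1,1,1,1,1).

Now H_k = ker ∂_k / im ∂_{k+1}, so:

  H_0: rank C_0 − rank ∂_1 = 7 − 6 = 1, and the invariant factors of ∂_1 are all 1, so H_0 ≅ Z.
  H_1: rank ker ∂_1 − rank ∂_2 = (9 − 6) − 0 = 3, and there is no ∂_2, so H_1 ≅ Z^3.

(K is a triangulation of a wedge of 3 circles.)

H_0 = Z,  H_1 = Z^3.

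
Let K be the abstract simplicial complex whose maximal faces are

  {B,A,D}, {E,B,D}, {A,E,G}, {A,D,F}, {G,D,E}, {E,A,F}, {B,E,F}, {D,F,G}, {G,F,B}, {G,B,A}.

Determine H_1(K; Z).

Fix the vertex order A < B < D < E < F < G and write every simplex with vertices in increasing order. Then dim K = 2 and the simplices of K are:

  0-simplices (6): A, B, D, E, F, G
  1-simplices (15): AB, AD, AE, AF, AG, BD, BE, BF, BG, DE, DF, DG, EF, EG, FG
  2-simplices (10): ABD, ABG, ADF, AEF, AEG, BDE, BEF, BFG, DEG, DFG

so the chain groups are C_0 ≅ Z^6, C_1 ≅ Z^15, C_2 ≅ Z^10.

∂_1: C_1 → C_0 is given by ∂[p,q] = [q] − [p]. For instance
  ∂DE = E − D.
This gives a 6×15 integer matrix of rank 5; reducing to Smith normal form yields diagonal entries (1,1,1,1,1).

∂_2: C_2 → C_1 sends each 2-simplex [p,q,r] to [q,r] − [p,r] + [p,q]. For instance
  ∂ABD = BD − AD + AB,
  ∂BFG = FG − BG + BF.
As a 15×10 matrix over Z this has rank 10, with invariant factors (1,1,1,1,1,1,1,1,1,2).

From H_k ≅ ker(∂_k) / im(∂_{k+1}) we obtain:

  H_1: rank ker ∂_1 − rank ∂_2 = (15 − 5) − 10 = 0, and ∂_2 has invariant factor 2 > 1, so H_1 ≅ Z_2.

H_1 = Z_2.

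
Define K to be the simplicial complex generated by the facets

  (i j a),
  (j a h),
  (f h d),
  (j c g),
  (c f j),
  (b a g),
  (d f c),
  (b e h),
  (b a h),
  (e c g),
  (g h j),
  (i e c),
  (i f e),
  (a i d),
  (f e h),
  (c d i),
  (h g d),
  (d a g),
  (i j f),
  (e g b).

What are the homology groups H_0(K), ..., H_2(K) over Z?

Fix the vertex order a < b < c < d < e < f < g < h < i < j and write every simplex with vertices in increasing order. Then dim K = 2 and the simplices of K are:

  0-simplices (10): a, b, c, d, e, f, g, h, i, j
  1-simplices (30): ab, ad, ag, ah, ai, aj, be, bg, bh, cd, ce, cf, cg, ci, cj, df, dg, dh, di, ef, eg, eh, ei, fh, fi, fj, gh, gj, hj, ij
  2-simplices (20): abg, abh, adg, adi, ahj, aij, beg, beh, cdf, cdi, ceg, cei, cfj, cgj, dfh, dgh, efh, efi, fij, ghj

giving chain groups C_0 ≅ Z^10, C_1 ≅ Z^30, C_2 ≅ Z^20.

The boundary map ∂_1: C_1 → C_0 sends each edge [p,q] (with p < q) to q − p.
This gives a 10×30 integer matrix of rank 9; reducing to Smith normal form yields diagonal entries (1,1,1,1,1,1,1,1,1).

∂_2: C_2 → C_1 maps a triangle to the signed sum of its edges. For instance
  ∂adi = di − ai + ad,
  ∂cdf = df − cf + cd.
This gives a 30×20 integer matrix of rank 20; reducing to Smith normal form yields diagonal entries (1,1,1,1,1,1,1,1,1,1,1,1,1,1,1,1,1,1,1,2).

From H_k ≅ ker(∂_k) / im(∂_{k+1}) we obtain:

  H_0: rank C_0 − rank ∂_1 = 10 − 9 = 1, and the invariant factors of ∂_1 are all 1, so H_0 ≅ Z.
  H_1: rank ker ∂_1 − rank ∂_2 = (30 − 9) − 20 = 1, and ∂_2 has invariant factor 2 > 1, so H_1 ≅ Z ⊕ Z/2.
  H_2: rank ker ∂_2 − rank ∂_3 = (20 − 20) − 0 = 0, and there is no ∂_3, so H_2 ≅ 0.

As a check, the Euler characteristic is 10 − 30 + 20 = 0, which agrees with 1 − 1 + 0 = 0.
(K is a triangulation of the Klein bottle.)

H_0 = Z,  H_1 = Z ⊕ Z/2,  H_2 = 0.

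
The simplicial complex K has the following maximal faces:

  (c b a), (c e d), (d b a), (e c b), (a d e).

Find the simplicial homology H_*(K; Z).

Fix the vertex order a < b < c < d < e and write every simplex with vertices in increasing order. Then dim K = 2 and the simplices of K are:

  0-simplices (5): a, b, c, d, e
  1-simplices (10): ab, ac, ad, ae, bc, bd, be, cd, ce, de
  2-simplices (5): abc, abd, ade, bce, cde

giving chain groups C_0 ≅ Z^5, C_1 ≅ Z^10, C_2 ≅ Z^5.

Boundary ∂_1: C_1 → C_0 is given by ∂[p,q] = [q] − [p]. For instance
  ∂de = e − d.
As a 5×10 matrix over Z this has rank 4, with invariant factors (1,1,1,1).

Boundary ∂_2: C_2 → C_1 acts by ∂[p,q,r] = [q,r] − [p,r] + [p,q]. For instance
  ∂bce = ce − be + bc,
  ∂abd = bd − ad + ab.
As a 10×5 matrix over Z this has rank 5, with invariant factors (1,1,1,1,1).

Computing H_k = (kernel of ∂_k) / (image of ∂_{k+1}):

  H_0: rank C_0 − rank ∂_1 = 5 − 4 = 1, and the invariant factors of ∂_1 are all 1, so H_0 ≅ Z.
  H_1: rank ker ∂_1 − rank ∂_2 = (10 − 4) − 5 = 1, and the invariant factors of ∂_2 are all 1, so H_1 ≅ Z.
  H_2: rank ker ∂_2 − rank ∂_3 = (5 − 5) − 0 = 0, and there is no ∂_3, so H_2 ≅ 0.

H_0 ≅ Z,  H_1 ≅ Z,  H_2 = 0.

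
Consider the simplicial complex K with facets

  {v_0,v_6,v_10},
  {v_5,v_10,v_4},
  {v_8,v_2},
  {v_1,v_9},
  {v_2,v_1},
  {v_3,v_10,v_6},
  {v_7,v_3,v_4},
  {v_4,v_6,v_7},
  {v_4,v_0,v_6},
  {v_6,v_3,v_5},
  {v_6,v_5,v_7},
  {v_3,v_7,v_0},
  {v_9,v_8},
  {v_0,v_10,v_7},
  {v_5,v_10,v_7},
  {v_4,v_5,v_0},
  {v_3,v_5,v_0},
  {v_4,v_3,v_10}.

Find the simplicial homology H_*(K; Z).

H_0 = Z^2,  H_1 = Z^3,  H_2 = Z.

We work with the vertex ordering v_0 < v_1 < v_2 < v_3 < v_4 < v_5 < v_6 < v_7 < v_8 < v_9 < v_10. The simplices of K, each written with vertices in increasing order, are:

  0-simplices (11): [v_0], [v_1], [v_2], [v_3], [v_4], [v_5], [v_6], [v_7], [v_8], [v_9], [v_10]
  1-simplices (25): (25 of them)
  2-simplices (14): (14 of them)

so the chain groups are C_0 ≅ Z^11, C_1 ≅ Z^25, C_2 ≅ Z^14.

∂_1: C_1 → C_0 is given by ∂[p,q] = [q] − [p].
The 11×25 boundary matrix has rank 9 and Smith normal form diag(1,1,1,1,1,1,1,1,1).

∂_2: C_2 → C_1 acts by ∂[p,q,r] = [q,r] − [p,r] + [p,q]. For instance
  ∂[v_0,v_3,v_5] = [v_3,v_5] − [v_0,v_5] + [v_0,v_3],
  ∂[v_4,v_5,v_10] = [v_5,v_10] − [v_4,v_10] + [v_4,v_5].
The 25×14 boundary matrix has rank 13 and Smith normal form diag(1,1,1,1,1,1,1,1,1,1,1,1,1).

Now H_k = ker ∂_k / im ∂_{k+1}, so:

  H_0: rank C_0 − rank ∂_1 = 11 − 9 = 2, and the invariant factors of ∂_1 are all 1, so H_0 ≅ Z^2.
  H_1: rank ker ∂_1 − rank ∂_2 = (25 − 9) − 13 = 3, and the invariant factors of ∂_2 are all 1, so H_1 ≅ Z^3.
  H_2: rank ker ∂_2 − rank ∂_3 = (14 − 13) − 0 = 1, and there is no ∂_3, so H_2 ≅ Z.

As a check, the Euler characteristic is 11 − 25 + 14 = 0, which agrees with 2 − 3 + 1 = 0.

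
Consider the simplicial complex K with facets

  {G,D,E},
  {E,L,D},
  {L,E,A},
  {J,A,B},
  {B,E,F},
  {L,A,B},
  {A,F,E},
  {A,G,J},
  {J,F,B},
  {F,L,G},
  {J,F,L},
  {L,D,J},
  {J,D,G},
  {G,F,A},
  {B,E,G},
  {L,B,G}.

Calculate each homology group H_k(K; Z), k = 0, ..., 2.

Take the total order A < B < D < E < F < G < J < L on the vertex set. Then K (dimension 2) consists of the simplices:

  0-simplices (8): A, B, D, E, F, G, J, L
  1-simplices (24): AB, AE, AF, AG, AJ, AL, BE, BF, BG, BJ, BL, DE, DG, DJ, DL, EF, EG, EL, FG, FJ, FL, GJ, GL, JL
  2-simplices (16): ABJ, ABL, AEF, AEL, AFG, AGJ, BEF, BEG, BFJ, BGL, DEG, DEL, DGJ, DJL, FGL, FJL

so the chain groups are C_0 ≅ Z^8, C_1 ≅ Z^24, C_2 ≅ Z^16.

Boundary ∂_1: C_1 → C_0 maps an edge to its endpoints' difference, ∂[p,q] = q − p. For instance
  ∂BE = E − B.
As a 8×24 matrix over Z this has rank 7, with invariant factors (1,1,1,1,1,1,1).

∂_2: C_2 → C_1 maps a triangle to the signed sum of its edges. For instance
  ∂DEL = EL − DL + DE,
  ∂BGL = GL − BL + BG.
The 24×16 boundary matrix has rank 15 and Smith normal form diag(1,1,1,1,1,1,1,1,1,1,1,1,1,1,1).

Reading off H_k = ker ∂_k / im ∂_{k+1}:

  H_0: rank C_0 − rank ∂_1 = 8 − 7 = 1, and the invariant factors of ∂_1 are all 1, so H_0 = Z.
  H_1: rank ker ∂_1 − rank ∂_2 = (24 − 7) − 15 = 2, and the invariant factors of ∂_2 are all 1, so H_1 = Z^2.
  H_2: rank ker ∂_2 − rank ∂_3 = (16 − 15) − 0 = 1, and there is no ∂_3, so H_2 = Z.

(K is a triangulation of the torus T^2.)

H_0 ≅ Z,  H_1 ≅ Z^2,  H_2 ≅ Z.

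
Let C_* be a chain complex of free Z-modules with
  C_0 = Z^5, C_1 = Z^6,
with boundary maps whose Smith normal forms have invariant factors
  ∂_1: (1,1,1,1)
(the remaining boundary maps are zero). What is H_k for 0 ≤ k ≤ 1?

H_0: b_0 = 5 − 0 − 4 = 1; torsion from ∂_1 factors > 1: none. So H_0 = Z.
H_1: b_1 = 6 − 4 − 0 = 2; torsion from ∂_2 factors > 1: none. So H_1 = Z^2.

H_0 = Z,  H_1 = Z^2.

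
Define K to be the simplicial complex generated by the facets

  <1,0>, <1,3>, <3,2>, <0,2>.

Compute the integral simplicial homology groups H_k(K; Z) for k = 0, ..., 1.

H_0 ≅ Z,  H_1 ≅ Z.

Take the total order 0 < 1 < 2 < 3 on the vertex set. Then K (dimension 1) consists of the simplices:

  0-simplices (4): [0], [1], [2], [3]
  1-simplices (4): [0,1], [0,2], [1,3], [2,3]

so the chain groups are C_0 ≅ Z^4, C_1 ≅ Z^4.

Boundary ∂_1: C_1 → C_0 maps an edge to its endpoints' difference, ∂[p,q] = q − p.
As a 4×4 matrix over Z this has rank 3, with invariant factors (1,1,1).

From H_k ≅ ker(∂_k) / im(∂_{k+1}) we obtain:

  H_0: rank C_0 − rank ∂_1 = 4 − 3 = 1, and the invariant factors of ∂_1 are all 1, so H_0 ≅ Z.
  H_1: rank ker ∂_1 − rank ∂_2 = (4 − 3) − 0 = 1, and there is no ∂_2, so H_1 ≅ Z.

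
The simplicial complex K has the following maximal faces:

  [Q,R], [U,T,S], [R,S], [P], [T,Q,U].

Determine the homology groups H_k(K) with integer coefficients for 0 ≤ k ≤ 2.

H_0 ≅ Z^2,  H_1 ≅ Z,  H_2 = 0.

Order the vertices as P < Q < R < S < T < U. Listing each simplex with vertices in this order, K has dimension 2 with simplices:

  0-simplices (6): P, Q, R, S, T, U
  1-simplices (7): QR, QT, QU, RS, ST, SU, TU
  2-simplices (2): QTU, STU

giving chain groups C_0 ≅ Z^6, C_1 ≅ Z^7, C_2 ≅ Z^2.

Boundary ∂_1: C_1 → C_0 maps an edge to its endpoints' difference, ∂[p,q] = q − p.
As a 6×7 matrix over Z this has rank 4, with invariant factors (1,1,1,1).

Boundary ∂_2: C_2 → C_1 maps a triangle to the signed sum of its edges. For instance
  ∂STU = TU − SU + ST,
  ∂QTU = TU − QU + QT.
As a 7×2 matrix over Z this has rank 2, with invariant factors (1,1).

Reading off H_k = ker ∂_k / im ∂_{k+1}:

  H_0: rank C_0 − rank ∂_1 = 6 − 4 = 2, and the invariant factors of ∂_1 are all 1, so H_0 ≅ Z^2.
  H_1: rank ker ∂_1 − rank ∂_2 = (7 − 4) − 2 = 1, and the invariant factors of ∂_2 are all 1, so H_1 ≅ Z.
  H_2: rank ker ∂_2 − rank ∂_3 = (2 − 2) − 0 = 0, and there is no ∂_3, so H_2 ≅ 0.

As a check, the Euler characteristic is 6 − 7 + 2 = 1, which agrees with 2 − 1 + 0 = 1.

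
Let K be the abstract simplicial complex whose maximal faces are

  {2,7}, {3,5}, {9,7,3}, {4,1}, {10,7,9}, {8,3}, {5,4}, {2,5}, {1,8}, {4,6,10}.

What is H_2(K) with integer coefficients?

Order the vertices as 1 < 2 < 3 < 4 < 5 < 6 < 7 < 8 < 9 < 10. Listing each simplex with vertices in this order, K has dimension 2 with simplices:

  0-simplices (10): [1], [2], [3], [4], [5], [6], [7], [8], [9], [10]
  1-simplices (15): [1,4], [1,8], [2,5], [2,7], [3,5], [3,7], [3,8], [3,9], [4,5], [4,6], [4,10], [6,10], [7,9], [7,10], [9,10]
  2-simplices (3): [3,7,9], [4,6,10], [7,9,10]

Hence C_0 ≅ Z^10, C_1 ≅ Z^15, C_2 ≅ Z^3.

The boundary map ∂_1: C_1 → C_0 is given by ∂[p,q] = [q] − [p]. For instance
  ∂[3,9] = [9] − [3].
As a 10×15 matrix over Z this has rank 9, with invariant factors (1,1,1,1,1,1,1,1,1).

The boundary map ∂_2: C_2 → C_1 maps a triangle to the signed sum of its edges. For instance
  ∂[3,7,9] = [7,9] − [3,9] + [3,7],
  ∂[7,9,10] = [9,10] − [7,10] + [7,9].
As a 15×3 matrix over Z this has rank 3, with invariant factors (1,1,1).

From H_k ≅ ker(∂_k) / im(∂_{k+1}) we obtain:

  H_2: rank ker ∂_2 − rank ∂_3 = (3 − 3) − 0 = 0, and there is no ∂_3, so H_2 = 0.

H_2 = 0.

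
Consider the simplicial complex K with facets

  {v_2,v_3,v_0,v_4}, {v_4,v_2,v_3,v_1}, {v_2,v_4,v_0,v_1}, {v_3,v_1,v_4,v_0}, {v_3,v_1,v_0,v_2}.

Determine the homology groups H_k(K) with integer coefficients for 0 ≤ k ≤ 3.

We work with the vertex ordering v_0 < v_1 < v_2 < v_3 < v_4. The simplices of K, each written with vertices in increasing order, are:

  0-simplices (5): [v_0], [v_1], [v_2], [v_3], [v_4]
  1-simplices (10): [v_0,v_1], [v_0,v_2], [v_0,v_3], [v_0,v_4], [v_1,v_2], [v_1,v_3], [v_1,v_4], [v_2,v_3], [v_2,v_4], [v_3,v_4]
  2-simplices (10): [v_0,v_1,v_2], [v_0,v_1,v_3], [v_0,v_1,v_4], [v_0,v_2,v_3], [v_0,v_2,v_4], [v_0,v_3,v_4], [v_1,v_2,v_3], [v_1,v_2,v_4], [v_1,v_3,v_4], [v_2,v_3,v_4]
  3-simplices (5): [v_0,v_1,v_2,v_3], [v_0,v_1,v_2,v_4], [v_0,v_1,v_3,v_4], [v_0,v_2,v_3,v_4], [v_1,v_2,v_3,v_4]

so the chain groups are C_0 ≅ Z^5, C_1 ≅ Z^10, C_2 ≅ Z^10, C_3 ≅ Z^5.

Boundary ∂_1: C_1 → C_0 maps an edge to its endpoints' difference, ∂[p,q] = q − p.
The 5×10 boundary matrix has rank 4 and Smith normal form diag(1,1,1,1).

The boundary map ∂_2: C_2 → C_1 acts by ∂[p,q,r] = [q,r] − [p,r] + [p,q]. For instance
  ∂[v_0,v_1,v_2] = [v_1,v_2] − [v_0,v_2] + [v_0,v_1],
  ∂[v_1,v_3,v_4] = [v_3,v_4] − [v_1,v_4] + [v_1,v_3].
The 10×10 boundary matrix has rank 6 and Smith normal form diag(1,1,1,1,1,1).

The boundary map ∂_3: C_3 → C_2 sends each 3-simplex σ to the alternating sum Σ_i (−1)^i (σ with its i-th vertex removed). For instance
  ∂[v_0,v_1,v_2,v_3] = [v_1,v_2,v_3] − [v_0,v_2,v_3] + [v_0,v_1,v_3] − [v_0,v_1,v_2],
  ∂[v_0,v_1,v_3,v_4] = [v_1,v_3,v_4] − [v_0,v_3,v_4] + [v_0,v_1,v_4] − [v_0,v_1,v_3].
The 10×5 boundary matrix has rank 4 and Smith normal form diag(1,1,1,1).

Now H_k = ker ∂_k / im ∂_{k+1}, so:

  H_0: rank C_0 − rank ∂_1 = 5 − 4 = 1, and the invariant factors of ∂_1 are all 1, so H_0 = Z.
  H_1: rank ker ∂_1 − rank ∂_2 = (10 − 4) − 6 = 0, and the invariant factors of ∂_2 are all 1, so H_1 = 0.
  H_2: rank ker ∂_2 − rank ∂_3 = (10 − 6) − 4 = 0, and the invariant factors of ∂_3 are all 1, so H_2 = 0.
  H_3: rank ker ∂_3 − rank ∂_4 = (5 − 4) − 0 = 1, and there is no ∂_4, so H_3 = Z.

As a check, the Euler characteristic is 5 − 10 + 10 − 5 = 0, which agrees with 1 − 0 + 0 − 1 = 0.

H_0 = Z,  H_1 = 0,  H_2 = 0,  H_3 = Z.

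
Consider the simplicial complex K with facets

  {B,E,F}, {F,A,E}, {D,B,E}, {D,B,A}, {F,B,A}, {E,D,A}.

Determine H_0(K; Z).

Fix the vertex order A < B < D < E < F and write every simplex with vertices in increasing order. Then dim K = 2 and the simplices of K are:

  0-simplices (5): A, B, D, E, F
  1-simplices (9): AB, AD, AE, AF, BD, BE, BF, DE, EF
  2-simplices (6): ABD, ABF, ADE, AEF, BDE, BEF

so the chain groups are C_0 ≅ Z^5, C_1 ≅ Z^9, C_2 ≅ Z^6.

The boundary map ∂_1: C_1 → C_0 maps an edge to its endpoints' difference, ∂[p,q] = q − p. For instance
  ∂AB = B − A.
As a 5×9 matrix over Z this has rank 4, with invariant factors (1,1,1,1).

The boundary map ∂_2: C_2 → C_1 maps a triangle to the signed sum of its edges. For instance
  ∂BDE = DE − BE + BD,
  ∂BEF = EF − BF + BE.
As a 9×6 matrix over Z this has rank 5, with invariant factors (1,1,1,1,1).

From H_k ≅ ker(∂_k) / im(∂_{k+1}) we obtain:

  H_0: rank C_0 − rank ∂_1 = 5 − 4 = 1, and the invariant factors of ∂_1 are all 1, so H_0 ≅ Z.

(K is a triangulation of the 2-sphere S^2.)

H_0 ≅ Z.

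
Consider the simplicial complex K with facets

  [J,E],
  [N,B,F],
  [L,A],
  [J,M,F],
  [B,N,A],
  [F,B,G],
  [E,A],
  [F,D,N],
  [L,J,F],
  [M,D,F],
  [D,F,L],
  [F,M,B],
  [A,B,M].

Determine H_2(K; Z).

H_2 = 0.

Fix the vertex order A < B < D < E < F < G < J < L < M < N and write every simplex with vertices in increasing order. Then dim K = 2 and the simplices of K are:

  0-simplices (10): A, B, D, E, F, G, J, L, M, N
  1-simplices (21): AB, AE, AL, AM, AN, BF, BG, BM, BN, DF, DL, DM, DN, EJ, FG, FJ, FL, FM, FN, JL, JM
  2-simplices (10): ABM, ABN, BFG, BFM, BFN, DFL, DFM, DFN, FJL, FJM

so the chain groups are C_0 ≅ Z^10, C_1 ≅ Z^21, C_2 ≅ Z^10.

∂_1: C_1 → C_0 is given by ∂[p,q] = [q] − [p].
The resulting 10×21 matrix has rank 9, and its Smith normal form has invariant factors (1,1,1,1,1,1,1,1,1).

∂_2: C_2 → C_1 maps a triangle to the signed sum of its edges. For instance
  ∂FJL = JL − FL + FJ,
  ∂FJM = JM − FM + FJ.
This gives a 21×10 integer matrix of rank 10; reducing to Smith normal form yields diagonal entries (1,1,1,1,1,1,1,1,1,1).

Computing H_k = (kernel of ∂_k) / (image of ∂_{k+1}):

  H_2: rank ker ∂_2 − rank ∂_3 = (10 − 10) − 0 = 0, and there is no ∂_3, so H_2 = 0.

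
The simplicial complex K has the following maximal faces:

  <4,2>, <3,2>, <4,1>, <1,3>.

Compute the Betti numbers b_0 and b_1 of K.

b_0 = 1, b_1 = 1.

We work with the vertex ordering 1 < 2 < 3 < 4. The simplices of K, each written with vertices in increasing order, are:

  0-simplices (4): [1], [2], [3], [4]
  1-simplices (4): [1,3], [1,4], [2,3], [2,4]

giving chain groups C_0 ≅ Z^4, C_1 ≅ Z^4.

The boundary map ∂_1: C_1 → C_0 sends each edge [p,q] (with p < q) to q − p. For instance
  ∂[1,4] = [4] − [1].
As a 4×4 matrix over Z this has rank 3, with invariant factors (1,1,1).

From H_k ≅ ker(∂_k) / im(∂_{k+1}) we obtain:

  H_0: rank C_0 − rank ∂_1 = 4 − 3 = 1, and the invariant factors of ∂_1 are all 1, so H_0 = Z.
  H_1: rank ker ∂_1 − rank ∂_2 = (4 − 3) − 0 = 1, and there is no ∂_2, so H_1 = Z.

As a check, the Euler characteristic is 4 − 4 = 0, which agrees with 1 − 1 = 0.

Hence the Betti numbers are b_0 = 1, b_1 = 1.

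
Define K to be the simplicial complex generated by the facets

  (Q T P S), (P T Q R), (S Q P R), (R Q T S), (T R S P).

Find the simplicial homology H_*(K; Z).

Fix the vertex order P < Q < R < S < T and write every simplex with vertices in increasing order. Then dim K = 3 and the simplices of K are:

  0-simplices (5): P, Q, R, S, T
  1-simplices (10): PQ, PR, PS, PT, QR, QS, QT, RS, RT, ST
  2-simplices (10): PQR, PQS, PQT, PRS, PRT, PST, QRS, QRT, QST, RST
  3-simplices (5): PQRS, PQRT, PQST, PRST, QRST

so the chain groups are C_0 ≅ Z^5, C_1 ≅ Z^10, C_2 ≅ Z^10, C_3 ≅ Z^5.

∂_1: C_1 → C_0 is given by ∂[p,q] = [q] − [p]. For instance
  ∂PQ = Q − P.
As a 5×10 matrix over Z this has rank 4, with invariant factors (1,1,1,1).

Boundary ∂_2: C_2 → C_1 acts by ∂[p,q,r] = [q,r] − [p,r] + [p,q]. For instance
  ∂QRT = RT − QT + QR,
  ∂RST = ST − RT + RS.
The 10×10 boundary matrix has rank 6 and Smith normal form diag(1,1,1,1,1,1).

The boundary map ∂_3: C_3 → C_2 sends each 3-simplex σ to the alternating sum Σ_i (−1)^i (σ with its i-th vertex removed). For instance
  ∂PQRT = QRT − PRT + PQT − PQR,
  ∂PQST = QST − PST + PQT − PQS.
This gives a 10×5 integer matrix of rank 4; reducing to Smith normal form yields diagonal entries (1,1,1,1).

From H_k ≅ ker(∂_k) / im(∂_{k+1}) we obtain:

  H_0: rank C_0 − rank ∂_1 = 5 − 4 = 1, and the invariant factors of ∂_1 are all 1, so H_0 ≅ Z.
  H_1: rank ker ∂_1 − rank ∂_2 = (10 − 4) − 6 = 0, and the invariant factors of ∂_2 are all 1, so H_1 ≅ 0.
  H_2: rank ker ∂_2 − rank ∂_3 = (10 − 6) − 4 = 0, and the invariant factors of ∂_3 are all 1, so H_2 ≅ 0.
  H_3: rank ker ∂_3 − rank ∂_4 = (5 − 4) − 0 = 1, and there is no ∂_4, so H_3 ≅ Z.

(K is a triangulation of the 3-sphere S^3.)

H_0 = Z,  H_1 = 0,  H_2 = 0,  H_3 = Z.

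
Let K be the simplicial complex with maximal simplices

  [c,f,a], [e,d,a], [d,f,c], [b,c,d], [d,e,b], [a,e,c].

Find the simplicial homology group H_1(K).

H_1 ≅ Z.

We work with the vertex ordering a < b < c < d < e < f. The simplices of K, each written with vertices in increasing order, are:

  0-simplices (6): a, b, c, d, e, f
  1-simplices (12): ac, ad, ae, af, bc, bd, be, cd, ce, cf, de, df
  2-simplices (6): ace, acf, ade, bcd, bde, cdf

giving chain groups C_0 ≅ Z^6, C_1 ≅ Z^12, C_2 ≅ Z^6.

Boundary ∂_1: C_1 → C_0 maps an edge to its endpoints' difference, ∂[p,q] = q − p.
The resulting 6×12 matrix has rank 5, and its Smith normal form has invariant factors (1,1,1,1,1).

The boundary map ∂_2: C_2 → C_1 sends each 2-simplex [p,q,r] to [q,r] − [p,r] + [p,q]. For instance
  ∂bde = de − be + bd,
  ∂acf = cf − af + ac.
The 12×6 boundary matrix has rank 6 and Smith normal form diag(1,1,1,1,1,1).

Computing H_k = (kernel of ∂_k) / (image of ∂_{k+1}):

  H_1: rank ker ∂_1 − rank ∂_2 = (12 − 5) − 6 = 1, and the invariant factors of ∂_2 are all 1, so H_1 = Z.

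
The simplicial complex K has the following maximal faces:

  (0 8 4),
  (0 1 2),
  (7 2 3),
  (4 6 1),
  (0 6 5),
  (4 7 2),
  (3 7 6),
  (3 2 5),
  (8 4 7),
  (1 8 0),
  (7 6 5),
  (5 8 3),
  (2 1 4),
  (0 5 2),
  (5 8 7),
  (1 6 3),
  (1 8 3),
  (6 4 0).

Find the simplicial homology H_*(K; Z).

H_0 = Z,  H_1 = Z ⊕ Z/2,  H_2 = 0.

Take the total order 0 < 1 < 2 < 3 < 4 < 5 < 6 < 7 < 8 on the vertex set. Then K (dimension 2) consists of the simplices:

  0-simplices (9): [0], [1], [2], [3], [4], [5], [6], [7], [8]
  1-simplices (27): (27 of them)
  2-simplices (18): [0,1,2], [0,1,8], [0,2,5], [0,4,6], [0,4,8], [0,5,6], [1,2,4], [1,3,6], [1,3,8], [1,4,6], [2,3,5], [2,3,7], [2,4,7], [3,5,8], [3,6,7], [4,7,8], [5,6,7], [5,7,8]

so the chain groups are C_0 ≅ Z^9, C_1 ≅ Z^27, C_2 ≅ Z^18.

∂_1: C_1 → C_0 maps an edge to its endpoints' difference, ∂[p,q] = q − p.
This gives a 9×27 integer matrix of rank 8; reducing to Smith normal form yields diagonal entries (1,1,1,1,1,1,1,1).

∂_2: C_2 → C_1 acts by ∂[p,q,r] = [q,r] − [p,r] + [p,q]. For instance
  ∂[3,5,8] = [5,8] − [3,8] + [3,5],
  ∂[0,1,8] = [1,8] − [0,8] + [0,1].
The 27×18 boundary matrix has rank 18 and Smith normal form diag(1,1,1,1,1,1,1,1,1,1,1,1,1,1,1,1,1,2).

Reading off H_k = ker ∂_k / im ∂_{k+1}:

  H_0: rank C_0 − rank ∂_1 = 9 − 8 = 1, and the invariant factors of ∂_1 are all 1, so H_0 = Z.
  H_1: rank ker ∂_1 − rank ∂_2 = (27 − 8) − 18 = 1, and ∂_2 has invariant factor 2 > 1, so H_1 = Z ⊕ Z/2.
  H_2: rank ker ∂_2 − rank ∂_3 = (18 − 18) − 0 = 0, and there is no ∂_3, so H_2 = 0.

As a check, the Euler characteristic is 9 − 27 + 18 = 0, which agrees with 1 − 1 + 0 = 0.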